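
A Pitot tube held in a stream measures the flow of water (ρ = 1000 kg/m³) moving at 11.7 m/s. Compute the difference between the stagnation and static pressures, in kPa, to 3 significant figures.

ΔP ≈ 68.4 kPa

The dynamic pressure equals the rise in static pressure at the stagnation point: ΔP = ½ρv².
ΔP = ½·1000·11.7² = 68400 Pa.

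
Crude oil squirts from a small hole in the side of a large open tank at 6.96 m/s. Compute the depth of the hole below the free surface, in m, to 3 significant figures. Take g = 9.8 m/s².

2.47 m

For a small hole in a large open tank, ½v² = gh, giving h = v²/(2g).
h = 6.96²/(2·9.8) = 48.4/19.60 = 2.47 m.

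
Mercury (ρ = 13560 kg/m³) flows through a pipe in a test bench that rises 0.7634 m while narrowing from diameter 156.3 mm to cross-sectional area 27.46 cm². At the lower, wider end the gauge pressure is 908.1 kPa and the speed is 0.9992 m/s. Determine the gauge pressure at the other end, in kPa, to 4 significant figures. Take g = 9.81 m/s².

P₂ ≈ 482.8 kPa

Continuity gives A₁v₁ = A₂v₂, so v₂ = (191.9 cm²)/(27.46 cm²) × 0.9992 m/s = 6.982 m/s.
Energy conservation along the streamline gives P₂ = P₁ − ½ρ(v₂² − v₁²) − ρg(h₂ − h₁).
P₂ = 908100 + ½·13560·(0.9992² − 6.982²) − 13560·9.81·(+0.7634) = 908100 + (-323700) − (101600) = 482800 Pa.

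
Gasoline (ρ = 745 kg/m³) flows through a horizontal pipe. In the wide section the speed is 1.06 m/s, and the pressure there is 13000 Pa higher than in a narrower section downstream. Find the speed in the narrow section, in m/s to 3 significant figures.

Horizontal Bernoulli: P₁ + ½ρv₁² = P₂ + ½ρv₂², so v₂² = v₁² + 2(P₁ − P₂)/ρ.
v₂ = √(1.06² + 2·13000/745) = √(1.12 + 34.9) = 6.00 m/s.

v₂ ≈ 6.00 m/s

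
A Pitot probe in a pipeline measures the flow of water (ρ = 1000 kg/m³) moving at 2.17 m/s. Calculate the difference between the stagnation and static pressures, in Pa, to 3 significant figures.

Bernoulli between the free stream and the stagnation point: ½ρv² = P_stag − P_static.
ΔP = ½·1000·2.17² = 2350 Pa.

ΔP = 2350 Pa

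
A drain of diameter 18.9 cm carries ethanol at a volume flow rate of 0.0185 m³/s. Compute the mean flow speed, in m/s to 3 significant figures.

0.659 m/s

Q = 0.0185 m³/s = 0.0185 m³/s.
v = Q/A = 0.0185 / 0.0281 = 0.659 m/s.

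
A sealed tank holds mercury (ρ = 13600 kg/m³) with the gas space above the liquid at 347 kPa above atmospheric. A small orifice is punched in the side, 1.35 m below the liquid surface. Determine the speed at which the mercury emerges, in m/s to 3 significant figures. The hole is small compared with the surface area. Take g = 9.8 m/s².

Take point 1 at the surface (v₁ ≈ 0) and point 2 at the hole (at atmospheric pressure). Bernoulli: P₁ + ρg h = P_atm + ½ρv₂².
With P₁ − P_atm = 347000 Pa, v₂ = √(2gh + 2ΔP/ρ) = √(2·9.8·1.35 + 2·347000/13600) = 8.80 m/s.

v ≈ 8.80 m/s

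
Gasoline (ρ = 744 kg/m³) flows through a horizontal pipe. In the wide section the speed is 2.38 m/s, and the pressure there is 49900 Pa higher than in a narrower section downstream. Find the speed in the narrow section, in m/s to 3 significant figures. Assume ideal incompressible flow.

v₂ ≈ 11.8 m/s

Along the level pipe P + ½ρv² is conserved, hence v₂² = v₁² + 2(P₁ − P₂)/ρ.
v₂ = √(2.38² + 2·49900/744) = √(5.66 + 134) = 11.8 m/s.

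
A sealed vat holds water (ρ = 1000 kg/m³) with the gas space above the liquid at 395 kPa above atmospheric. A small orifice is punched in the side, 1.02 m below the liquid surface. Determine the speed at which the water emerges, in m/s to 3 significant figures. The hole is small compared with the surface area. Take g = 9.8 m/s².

Take point 1 at the surface (v₁ ≈ 0) and point 2 at the hole (at atmospheric pressure). Bernoulli: P₁ + ρg h = P_atm + ½ρv₂².
With P₁ − P_atm = 395000 Pa, v₂ = √(2gh + 2ΔP/ρ) = √(2·9.8·1.02 + 2·395000/1000) = 28.5 m/s.

v ≈ 28.5 m/s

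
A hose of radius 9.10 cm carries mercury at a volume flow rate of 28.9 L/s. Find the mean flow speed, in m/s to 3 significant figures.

Q = 28.9 L/s = 0.0289 m³/s.
v = Q/A = 0.0289 / 0.0260 = 1.11 m/s.

1.11 m/s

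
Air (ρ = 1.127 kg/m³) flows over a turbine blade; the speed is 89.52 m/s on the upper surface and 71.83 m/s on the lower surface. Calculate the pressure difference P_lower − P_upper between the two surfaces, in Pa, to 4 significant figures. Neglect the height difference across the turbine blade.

The pressure is lower where the speed is higher: ΔP = ½ρ(v_up² − v_low²).
ΔP = ½·1.127·(89.52² − 71.83²) = 1608 Pa.

1608 Pa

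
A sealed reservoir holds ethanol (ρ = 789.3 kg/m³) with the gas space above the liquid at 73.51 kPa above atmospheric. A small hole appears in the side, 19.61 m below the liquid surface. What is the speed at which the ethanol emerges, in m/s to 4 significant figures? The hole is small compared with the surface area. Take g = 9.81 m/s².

23.90 m/s

Take point 1 at the surface (v₁ ≈ 0) and point 2 at the hole (at atmospheric pressure). Bernoulli: P₁ + ρg h = P_atm + ½ρv₂².
With P₁ − P_atm = 73510 Pa, v₂ = √(2gh + 2ΔP/ρ) = √(2·9.81·19.61 + 2·73510/789.3) = 23.90 m/s.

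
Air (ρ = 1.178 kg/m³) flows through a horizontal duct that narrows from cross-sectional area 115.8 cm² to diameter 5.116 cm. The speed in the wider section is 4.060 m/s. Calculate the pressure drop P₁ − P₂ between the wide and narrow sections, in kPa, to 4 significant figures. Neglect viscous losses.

The volume flow rate is constant, so v₂ = (A₁/A₂)v₁ = (115.8/20.56)·4.060 = 22.87 m/s.
Bernoulli (h₁ = h₂): P₁ − P₂ = ½ρ(v₂² − v₁²).
P₁ − P₂ = ½·1.178·(22.87² − 4.060²) = ½·1.178·506.6 = 298.4 Pa.

0.2984 kPa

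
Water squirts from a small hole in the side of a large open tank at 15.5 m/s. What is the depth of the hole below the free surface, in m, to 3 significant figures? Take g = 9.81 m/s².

h ≈ 12.2 m

Inverting v = √(2gh) gives h = v² / 2g.
h = 15.5²/(2·9.81) = 240/19.62 = 12.2 m.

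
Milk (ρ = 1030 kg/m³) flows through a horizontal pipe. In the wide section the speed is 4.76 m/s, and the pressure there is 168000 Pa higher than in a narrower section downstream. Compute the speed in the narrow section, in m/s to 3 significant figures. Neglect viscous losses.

v₂ = 18.7 m/s

Along the level pipe P + ½ρv² is conserved, hence v₂² = v₁² + 2(P₁ − P₂)/ρ.
v₂ = √(4.76² + 2·168000/1030) = √(22.7 + 326) = 18.7 m/s.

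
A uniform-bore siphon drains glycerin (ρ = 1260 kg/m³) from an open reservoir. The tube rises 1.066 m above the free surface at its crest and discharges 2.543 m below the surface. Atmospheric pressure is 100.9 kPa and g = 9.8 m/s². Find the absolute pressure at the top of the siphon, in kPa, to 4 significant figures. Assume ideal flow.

Bernoulli surface→outlet gives ½v² = g·h_out, so v = √(2·9.8·2.543) = 7.060 m/s.
The bore is uniform, so the speed at the crest is the same v. Bernoulli surface→crest: P_atm = P_top + ½ρv² + ρg·h_top.
P_top = 100900 − ½·1260·7.060² − 1260·9.8·1.066 = 56340 Pa.

P_top ≈ 56.34 kPa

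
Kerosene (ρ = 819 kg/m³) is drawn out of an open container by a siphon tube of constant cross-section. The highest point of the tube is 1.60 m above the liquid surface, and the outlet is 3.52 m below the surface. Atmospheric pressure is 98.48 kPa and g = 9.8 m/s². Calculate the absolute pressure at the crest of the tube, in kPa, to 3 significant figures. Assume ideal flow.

Bernoulli surface→outlet gives ½v² = g·h_out, so v = √(2·9.8·3.52) = 8.31 m/s.
With constant cross-section the crest speed equals v; applying Bernoulli from the surface up to the crest, P_top = P_atm − ½ρv² − ρg·h_top.
P_top = 98480 − ½·819·8.31² − 819·9.8·1.60 = 57400 Pa.

P_top ≈ 57.4 kPa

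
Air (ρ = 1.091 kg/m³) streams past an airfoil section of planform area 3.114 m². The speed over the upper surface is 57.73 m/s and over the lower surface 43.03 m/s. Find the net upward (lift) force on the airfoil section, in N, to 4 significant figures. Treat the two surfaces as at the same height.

The faster flow above has the lower pressure; Bernoulli (same height) gives ΔP = ½ρ(v_up² − v_low²).
ΔP = ½·1.091·(57.73² − 43.03²) = 808.0 Pa.
Lift = ΔP · A = 808.0 × 3.114 = 2516 N.

F ≈ 2516 N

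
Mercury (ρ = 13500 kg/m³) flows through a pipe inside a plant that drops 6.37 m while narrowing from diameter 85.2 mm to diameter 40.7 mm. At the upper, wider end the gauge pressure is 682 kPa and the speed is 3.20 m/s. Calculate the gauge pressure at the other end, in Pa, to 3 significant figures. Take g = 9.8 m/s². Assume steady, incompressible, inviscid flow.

Continuity gives A₁v₁ = A₂v₂, so v₂ = (57.0 cm²)/(13.0 cm²) × 3.20 m/s = 14.0 m/s.
Applying Bernoulli between the two ends and solving for P₂: P₂ = P₁ + ½ρ(v₁² − v₂²) − ρgΔh.
P₂ = 682000 + ½·13500·(3.20² − 14.0²) − 13500·9.8·(−6.37) = 682000 + (-1260000) − (-843000) = 267000 Pa.

P₂ ≈ 267000 Pa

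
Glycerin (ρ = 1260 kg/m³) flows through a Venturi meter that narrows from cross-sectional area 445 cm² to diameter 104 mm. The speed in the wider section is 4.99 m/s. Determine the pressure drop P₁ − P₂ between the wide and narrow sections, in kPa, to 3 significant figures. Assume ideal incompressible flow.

ΔP = 415 kPa

The volume flow rate is constant, so v₂ = (A₁/A₂)v₁ = (445/84.9)·4.99 = 26.1 m/s.
Along the horizontal streamline, P + ½ρv² is constant.
P₁ − P₂ = ½·1260·(26.1² − 4.99²) = ½·1260·658 = 415000 Pa.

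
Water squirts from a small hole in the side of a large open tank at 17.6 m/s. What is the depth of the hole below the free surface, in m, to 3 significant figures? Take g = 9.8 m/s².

Torricelli: v = √(2gh), so h = v²/(2g).
h = 17.6²/(2·9.8) = 310/19.60 = 15.8 m.

h ≈ 15.8 m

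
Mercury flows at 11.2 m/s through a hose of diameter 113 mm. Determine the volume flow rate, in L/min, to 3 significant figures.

Q = A·v = 0.0100 m² × 11.2 m/s = 0.112 m³/s.
Converting: 0.112 m³/s × 60000 = 6740 L/min.

Q = 6740 L/min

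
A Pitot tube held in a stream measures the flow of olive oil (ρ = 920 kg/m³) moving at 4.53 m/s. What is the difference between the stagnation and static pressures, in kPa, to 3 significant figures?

ΔP ≈ 9.44 kPa

Bernoulli between the free stream and the stagnation point: ½ρv² = P_stag − P_static.
ΔP = ½·920·4.53² = 9440 Pa.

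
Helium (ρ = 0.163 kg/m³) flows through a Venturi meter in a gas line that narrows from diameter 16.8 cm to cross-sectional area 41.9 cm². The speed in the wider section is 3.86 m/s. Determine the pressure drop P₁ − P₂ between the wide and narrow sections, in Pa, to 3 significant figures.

By continuity, v₂ = v₁·A₁/A₂ = 3.86·(222/41.9) = 20.4 m/s.
The pipe is horizontal, so Bernoulli reduces to P₁ + ½ρv₁² = P₂ + ½ρv₂².
P₁ − P₂ = ½·0.163·(20.4² − 3.86²) = ½·0.163·402 = 32.8 Pa.

ΔP ≈ 32.8 Pa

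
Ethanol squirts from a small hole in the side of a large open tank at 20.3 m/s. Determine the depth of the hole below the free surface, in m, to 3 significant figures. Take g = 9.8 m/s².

21.0 m

Torricelli: v = √(2gh), so h = v²/(2g).
h = 20.3²/(2·9.8) = 412/19.60 = 21.0 m.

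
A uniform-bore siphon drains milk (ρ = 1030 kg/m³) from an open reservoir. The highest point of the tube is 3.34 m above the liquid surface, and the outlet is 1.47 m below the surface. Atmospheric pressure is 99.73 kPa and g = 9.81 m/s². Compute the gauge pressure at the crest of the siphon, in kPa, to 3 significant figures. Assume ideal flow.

From the surface to the outlet (both open to atmosphere, surface at rest): v = √(2g·h_out) = √(2·9.81·1.47) = 5.37 m/s.
Continuity keeps v the same throughout the tube; from surface to crest, P_atm + 0 = P_top + ½ρv² + ρg·h_top.
P_top = 99730 − ½·1030·5.37² − 1030·9.81·3.34 = 51100 Pa. So P_gauge = P_top − P_atm = -48600 Pa.

P_gauge ≈ -48.6 kPa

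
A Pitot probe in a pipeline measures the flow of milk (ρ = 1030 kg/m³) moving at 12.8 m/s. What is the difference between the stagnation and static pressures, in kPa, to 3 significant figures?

ΔP ≈ 84.4 kPa

The dynamic pressure equals the rise in static pressure at the stagnation point: ΔP = ½ρv².
ΔP = ½·1030·12.8² = 84400 Pa.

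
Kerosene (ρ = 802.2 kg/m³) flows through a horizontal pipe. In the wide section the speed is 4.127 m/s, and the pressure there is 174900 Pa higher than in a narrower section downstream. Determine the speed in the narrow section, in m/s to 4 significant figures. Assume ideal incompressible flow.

Along the level pipe P + ½ρv² is conserved, hence v₂² = v₁² + 2(P₁ − P₂)/ρ.
v₂ = √(4.127² + 2·174900/802.2) = √(17.03 + 436.1) = 21.29 m/s.

v₂ = 21.29 m/s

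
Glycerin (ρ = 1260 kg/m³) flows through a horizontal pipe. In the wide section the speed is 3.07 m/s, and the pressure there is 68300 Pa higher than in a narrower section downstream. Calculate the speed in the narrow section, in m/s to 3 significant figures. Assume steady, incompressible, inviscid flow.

With h₁ = h₂, rearranging Bernoulli gives v₂ = √(v₁² + 2ΔP/ρ).
v₂ = √(3.07² + 2·68300/1260) = √(9.42 + 108) = 10.9 m/s.

v₂ = 10.9 m/s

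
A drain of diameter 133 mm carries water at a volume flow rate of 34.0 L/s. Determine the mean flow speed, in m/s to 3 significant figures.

Q = 34.0 L/s = 0.0340 m³/s.
v = Q/A = 0.0340 / 0.0139 = 2.45 m/s.

v ≈ 2.45 m/s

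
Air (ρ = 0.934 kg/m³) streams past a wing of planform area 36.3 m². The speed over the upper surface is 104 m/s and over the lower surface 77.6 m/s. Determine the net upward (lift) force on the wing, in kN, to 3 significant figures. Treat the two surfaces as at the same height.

The faster flow above has the lower pressure; Bernoulli (same height) gives ΔP = ½ρ(v_up² − v_low²).
ΔP = ½·0.934·(104² − 77.6²) = 2240 Pa.
Lift = ΔP · A = 2240 × 36.3 = 81300 N.

F ≈ 81.3 kN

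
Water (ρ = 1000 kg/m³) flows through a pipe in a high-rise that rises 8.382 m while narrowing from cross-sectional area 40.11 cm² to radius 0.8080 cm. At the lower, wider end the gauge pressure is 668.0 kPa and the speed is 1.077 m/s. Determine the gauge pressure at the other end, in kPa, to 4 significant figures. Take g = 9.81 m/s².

The volume flow rate is constant, so v₂ = (A₁/A₂)v₁ = (40.11/2.051)·1.077 = 21.06 m/s.
Energy conservation along the streamline gives P₂ = P₁ − ½ρ(v₂² − v₁²) − ρg(h₂ − h₁).
P₂ = 668000 + ½·1000·(1.077² − 21.06²) − 1000·9.81·(+8.382) = 668000 + (-221200) − (82230) = 364600 Pa.

P₂ ≈ 364.6 kPa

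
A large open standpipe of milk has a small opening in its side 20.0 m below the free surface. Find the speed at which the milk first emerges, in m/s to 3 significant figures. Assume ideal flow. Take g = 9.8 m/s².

With the surface at rest and both surface and jet at atmospheric pressure, Bernoulli gives ρg h = ½ρv², so v = √(2gh) = √(2·9.8·20.0) = 19.8 m/s.

19.8 m/s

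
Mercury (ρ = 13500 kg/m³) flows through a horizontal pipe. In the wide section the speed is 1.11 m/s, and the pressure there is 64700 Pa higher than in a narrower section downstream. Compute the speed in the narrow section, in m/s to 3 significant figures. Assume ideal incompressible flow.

With h₁ = h₂, rearranging Bernoulli gives v₂ = √(v₁² + 2ΔP/ρ).
v₂ = √(1.11² + 2·64700/13500) = √(1.23 + 9.59) = 3.29 m/s.

v₂ ≈ 3.29 m/s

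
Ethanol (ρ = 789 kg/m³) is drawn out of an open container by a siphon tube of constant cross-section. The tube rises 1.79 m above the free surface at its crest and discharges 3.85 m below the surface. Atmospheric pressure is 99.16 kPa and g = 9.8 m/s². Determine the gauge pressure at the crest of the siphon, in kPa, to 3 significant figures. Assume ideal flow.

P_gauge ≈ -43.6 kPa

Bernoulli surface→outlet gives ½v² = g·h_out, so v = √(2·9.8·3.85) = 8.69 m/s.
With constant cross-section the crest speed equals v; applying Bernoulli from the surface up to the crest, P_top = P_atm − ½ρv² − ρg·h_top.
P_top = 99160 − ½·789·8.69² − 789·9.8·1.79 = 55600 Pa. So P_gauge = P_top − P_atm = -43600 Pa.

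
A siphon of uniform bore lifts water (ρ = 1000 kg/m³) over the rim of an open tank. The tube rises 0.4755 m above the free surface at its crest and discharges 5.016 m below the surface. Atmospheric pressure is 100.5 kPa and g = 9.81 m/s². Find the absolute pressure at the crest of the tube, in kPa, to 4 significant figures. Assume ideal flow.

From the surface to the outlet (both open to atmosphere, surface at rest): v = √(2g·h_out) = √(2·9.81·5.016) = 9.920 m/s.
Continuity keeps v the same throughout the tube; from surface to crest, P_atm + 0 = P_top + ½ρv² + ρg·h_top.
P_top = 100500 − ½·1000·9.920² − 1000·9.81·0.4755 = 46630 Pa.

46.63 kPa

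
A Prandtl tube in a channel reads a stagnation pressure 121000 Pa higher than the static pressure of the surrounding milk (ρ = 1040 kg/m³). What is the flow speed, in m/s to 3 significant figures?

At the stagnation point the flow is brought to rest, so Bernoulli gives P_stag − P_static = ½ρv².
v = √(2ΔP/ρ) = √(2·121000/1040) = 15.3 m/s.

v = 15.3 m/s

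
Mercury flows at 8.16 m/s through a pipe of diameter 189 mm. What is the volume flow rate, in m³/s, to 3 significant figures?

Q = A·v = 0.0281 m² × 8.16 m/s = 0.229 m³/s.

Q ≈ 0.229 m³/s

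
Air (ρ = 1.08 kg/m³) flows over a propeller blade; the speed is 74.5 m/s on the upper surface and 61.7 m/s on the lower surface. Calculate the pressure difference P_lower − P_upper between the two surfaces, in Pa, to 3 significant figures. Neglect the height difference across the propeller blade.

The pressure is lower where the speed is higher: ΔP = ½ρ(v_up² − v_low²).
ΔP = ½·1.08·(74.5² − 61.7²) = 941 Pa.

ΔP ≈ 941 Pa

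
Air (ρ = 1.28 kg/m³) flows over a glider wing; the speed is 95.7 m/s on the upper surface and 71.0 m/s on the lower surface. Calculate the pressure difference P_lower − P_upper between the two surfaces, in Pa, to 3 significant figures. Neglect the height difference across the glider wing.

Bernoulli (same height): P_lower − P_upper = ½ρ(v_upper² − v_lower²).
ΔP = ½·1.28·(95.7² − 71.0²) = 2640 Pa.

ΔP = 2640 Pa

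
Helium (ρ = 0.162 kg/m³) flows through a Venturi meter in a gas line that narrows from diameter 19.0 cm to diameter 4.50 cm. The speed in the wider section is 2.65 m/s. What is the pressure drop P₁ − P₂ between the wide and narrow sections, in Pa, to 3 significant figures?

ΔP ≈ 180 Pa

Mass conservation (A₁v₁ = A₂v₂) gives v₂ = 2.65 × 284/15.9 = 47.2 m/s.
With no height change, Bernoulli's equation is P₁ + ½ρv₁² = P₂ + ½ρv₂².
P₁ − P₂ = ½·0.162·(47.2² − 2.65²) = ½·0.162·2220 = 180 Pa.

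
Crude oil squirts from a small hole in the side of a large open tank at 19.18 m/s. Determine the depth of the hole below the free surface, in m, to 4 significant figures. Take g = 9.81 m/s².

Torricelli: v = √(2gh), so h = v²/(2g).
h = 19.18²/(2·9.81) = 367.9/19.62 = 18.75 m.

h ≈ 18.75 m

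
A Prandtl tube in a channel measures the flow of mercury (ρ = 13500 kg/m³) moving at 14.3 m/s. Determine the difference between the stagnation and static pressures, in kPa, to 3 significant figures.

Bernoulli between the free stream and the stagnation point: ½ρv² = P_stag − P_static.
ΔP = ½·13500·14.3² = 1380000 Pa.

ΔP ≈ 1380 kPa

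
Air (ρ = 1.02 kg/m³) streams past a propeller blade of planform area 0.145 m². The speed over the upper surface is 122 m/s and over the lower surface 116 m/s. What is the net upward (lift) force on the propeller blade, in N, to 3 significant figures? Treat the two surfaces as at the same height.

F ≈ 106 N

With equal heights on the two surfaces, Bernoulli gives P_lower − P_upper = ½ρ(v_upper² − v_lower²).
ΔP = ½·1.02·(122² − 116²) = 728 Pa.
Lift = ΔP · A = 728 × 0.145 = 106 N.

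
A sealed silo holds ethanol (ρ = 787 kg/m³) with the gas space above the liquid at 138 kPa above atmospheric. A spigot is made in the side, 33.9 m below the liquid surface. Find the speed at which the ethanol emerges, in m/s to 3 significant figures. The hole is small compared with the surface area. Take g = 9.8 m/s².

31.9 m/s

Take point 1 at the surface (v₁ ≈ 0) and point 2 at the hole (at atmospheric pressure). Bernoulli: P₁ + ρg h = P_atm + ½ρv₂².
With P₁ − P_atm = 138000 Pa, v₂ = √(2gh + 2ΔP/ρ) = √(2·9.8·33.9 + 2·138000/787) = 31.9 m/s.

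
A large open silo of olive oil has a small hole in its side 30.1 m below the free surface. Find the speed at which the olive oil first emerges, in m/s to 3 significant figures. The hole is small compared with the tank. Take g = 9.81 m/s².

v = 24.3 m/s

Torricelli's result v = √(2gh) gives v = √(2·9.81·30.1) = 24.3 m/s.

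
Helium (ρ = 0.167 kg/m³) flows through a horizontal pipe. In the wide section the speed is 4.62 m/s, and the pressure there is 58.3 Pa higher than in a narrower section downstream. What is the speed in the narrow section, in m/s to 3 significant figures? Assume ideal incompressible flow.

v₂ ≈ 26.8 m/s

Horizontal Bernoulli: P₁ + ½ρv₁² = P₂ + ½ρv₂², so v₂² = v₁² + 2(P₁ − P₂)/ρ.
v₂ = √(4.62² + 2·58.3/0.167) = √(21.3 + 698) = 26.8 m/s.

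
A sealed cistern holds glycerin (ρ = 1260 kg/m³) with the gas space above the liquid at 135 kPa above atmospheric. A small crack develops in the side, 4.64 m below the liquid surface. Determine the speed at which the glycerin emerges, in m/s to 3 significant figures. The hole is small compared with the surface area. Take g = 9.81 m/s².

Take point 1 at the surface (v₁ ≈ 0) and point 2 at the hole (at atmospheric pressure). Bernoulli: P₁ + ρg h = P_atm + ½ρv₂².
With P₁ − P_atm = 135000 Pa, v₂ = √(2gh + 2ΔP/ρ) = √(2·9.81·4.64 + 2·135000/1260) = 17.5 m/s.

17.5 m/s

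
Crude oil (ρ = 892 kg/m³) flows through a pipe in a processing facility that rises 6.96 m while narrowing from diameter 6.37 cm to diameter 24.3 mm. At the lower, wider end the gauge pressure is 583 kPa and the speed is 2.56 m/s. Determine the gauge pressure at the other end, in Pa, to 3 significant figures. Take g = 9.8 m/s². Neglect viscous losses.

The volume flow rate is constant, so v₂ = (A₁/A₂)v₁ = (31.9/4.64)·2.56 = 17.6 m/s.
Applying Bernoulli between the two ends and solving for P₂: P₂ = P₁ + ½ρ(v₁² − v₂²) − ρgΔh.
P₂ = 583000 + ½·892·(2.56² − 17.6²) − 892·9.8·(+6.96) = 583000 + (-135000) − (60800) = 387000 Pa.

P₂ ≈ 387000 Pa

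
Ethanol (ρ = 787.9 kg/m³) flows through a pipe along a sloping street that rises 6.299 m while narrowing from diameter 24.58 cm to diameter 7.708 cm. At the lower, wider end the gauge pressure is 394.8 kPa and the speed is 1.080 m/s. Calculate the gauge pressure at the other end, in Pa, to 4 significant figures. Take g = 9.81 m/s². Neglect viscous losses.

P₂ ≈ 299100 Pa

Mass conservation (A₁v₁ = A₂v₂) gives v₂ = 1.080 × 474.5/46.66 = 10.98 m/s.
Applying Bernoulli between the two ends and solving for P₂: P₂ = P₁ + ½ρ(v₁² − v₂²) − ρgΔh.
P₂ = 394800 + ½·787.9·(1.080² − 10.98²) − 787.9·9.81·(+6.299) = 394800 + (-47060) − (48690) = 299100 Pa.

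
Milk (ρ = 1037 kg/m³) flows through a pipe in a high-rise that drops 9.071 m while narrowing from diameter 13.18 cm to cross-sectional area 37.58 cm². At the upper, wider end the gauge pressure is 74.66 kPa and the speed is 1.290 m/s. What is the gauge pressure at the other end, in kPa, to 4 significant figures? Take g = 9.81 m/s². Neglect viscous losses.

By continuity, v₂ = v₁·A₁/A₂ = 1.290·(136.4/37.58) = 4.683 m/s.
Applying Bernoulli between the two ends and solving for P₂: P₂ = P₁ + ½ρ(v₁² − v₂²) − ρgΔh.
P₂ = 74660 + ½·1037·(1.290² − 4.683²) − 1037·9.81·(−9.071) = 74660 + (-10510) − (-92280) = 156400 Pa.

156.4 kPa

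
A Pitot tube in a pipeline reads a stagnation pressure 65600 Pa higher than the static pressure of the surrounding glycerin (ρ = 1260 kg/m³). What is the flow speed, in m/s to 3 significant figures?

At the stagnation point the flow is brought to rest, so Bernoulli gives P_stag − P_static = ½ρv².
v = √(2ΔP/ρ) = √(2·65600/1260) = 10.2 m/s.

v ≈ 10.2 m/s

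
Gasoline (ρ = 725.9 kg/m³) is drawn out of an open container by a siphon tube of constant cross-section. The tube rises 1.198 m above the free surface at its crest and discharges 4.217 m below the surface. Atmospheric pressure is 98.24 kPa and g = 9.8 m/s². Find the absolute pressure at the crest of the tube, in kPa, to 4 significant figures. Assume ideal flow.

P_top = 59.72 kPa

Bernoulli surface→outlet gives ½v² = g·h_out, so v = √(2·9.8·4.217) = 9.091 m/s.
Continuity keeps v the same throughout the tube; from surface to crest, P_atm + 0 = P_top + ½ρv² + ρg·h_top.
P_top = 98240 − ½·725.9·9.091² − 725.9·9.8·1.198 = 59720 Pa.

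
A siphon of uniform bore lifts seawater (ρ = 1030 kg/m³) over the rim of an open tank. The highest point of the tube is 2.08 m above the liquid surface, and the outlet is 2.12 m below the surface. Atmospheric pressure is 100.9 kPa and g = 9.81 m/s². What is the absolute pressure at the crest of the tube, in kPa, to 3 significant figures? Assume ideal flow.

58.5 kPa

From the surface to the outlet (both open to atmosphere, surface at rest): v = √(2g·h_out) = √(2·9.81·2.12) = 6.45 m/s.
Continuity keeps v the same throughout the tube; from surface to crest, P_atm + 0 = P_top + ½ρv² + ρg·h_top.
P_top = 100900 − ½·1030·6.45² − 1030·9.81·2.08 = 58500 Pa.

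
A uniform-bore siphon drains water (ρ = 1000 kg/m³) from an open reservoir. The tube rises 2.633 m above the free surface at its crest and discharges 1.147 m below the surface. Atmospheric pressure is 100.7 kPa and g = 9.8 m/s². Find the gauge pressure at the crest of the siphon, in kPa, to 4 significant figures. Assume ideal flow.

Bernoulli surface→outlet gives ½v² = g·h_out, so v = √(2·9.8·1.147) = 4.741 m/s.
Continuity keeps v the same throughout the tube; from surface to crest, P_atm + 0 = P_top + ½ρv² + ρg·h_top.
P_top = 100700 − ½·1000·4.741² − 1000·9.8·2.633 = 63660 Pa. So P_gauge = P_top − P_atm = -37040 Pa.

P_gauge ≈ -37.04 kPa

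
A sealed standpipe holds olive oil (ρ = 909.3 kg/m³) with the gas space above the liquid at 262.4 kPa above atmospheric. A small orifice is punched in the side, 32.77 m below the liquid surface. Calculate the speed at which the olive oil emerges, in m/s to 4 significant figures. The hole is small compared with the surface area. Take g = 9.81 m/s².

Take point 1 at the surface (v₁ ≈ 0) and point 2 at the hole (at atmospheric pressure). Bernoulli: P₁ + ρg h = P_atm + ½ρv₂².
With P₁ − P_atm = 262400 Pa, v₂ = √(2gh + 2ΔP/ρ) = √(2·9.81·32.77 + 2·262400/909.3) = 34.93 m/s.

v = 34.93 m/s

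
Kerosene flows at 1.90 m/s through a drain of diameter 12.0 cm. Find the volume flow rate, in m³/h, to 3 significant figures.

Q = A·v = 0.0113 m² × 1.90 m/s = 0.0215 m³/s.
Converting: 0.0215 m³/s × 3600 = 77.4 m³/h.

77.4 m³/h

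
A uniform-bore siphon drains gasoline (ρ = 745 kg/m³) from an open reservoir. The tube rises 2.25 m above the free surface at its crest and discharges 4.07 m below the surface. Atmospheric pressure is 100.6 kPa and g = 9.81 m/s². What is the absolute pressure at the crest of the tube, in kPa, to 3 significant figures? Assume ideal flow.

54.4 kPa

Bernoulli surface→outlet gives ½v² = g·h_out, so v = √(2·9.81·4.07) = 8.94 m/s.
The bore is uniform, so the speed at the crest is the same v. Bernoulli surface→crest: P_atm = P_top + ½ρv² + ρg·h_top.
P_top = 100600 − ½·745·8.94² − 745·9.81·2.25 = 54400 Pa.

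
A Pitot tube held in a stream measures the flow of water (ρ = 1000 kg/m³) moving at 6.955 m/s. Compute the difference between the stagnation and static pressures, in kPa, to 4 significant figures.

ΔP ≈ 24.19 kPa

Bernoulli between the free stream and the stagnation point: ½ρv² = P_stag − P_static.
ΔP = ½·1000·6.955² = 24190 Pa.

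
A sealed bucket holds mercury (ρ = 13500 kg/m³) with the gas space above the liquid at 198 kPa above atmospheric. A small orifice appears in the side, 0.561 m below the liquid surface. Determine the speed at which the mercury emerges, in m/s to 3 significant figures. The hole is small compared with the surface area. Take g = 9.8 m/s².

v = 6.35 m/s

Take point 1 at the surface (v₁ ≈ 0) and point 2 at the hole (at atmospheric pressure). Bernoulli: P₁ + ρg h = P_atm + ½ρv₂².
With P₁ − P_atm = 198000 Pa, v₂ = √(2gh + 2ΔP/ρ) = √(2·9.8·0.561 + 2·198000/13500) = 6.35 m/s.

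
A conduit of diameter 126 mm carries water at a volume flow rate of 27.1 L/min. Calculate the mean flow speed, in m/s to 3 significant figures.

Q = 27.1 L/min = 0.000452 m³/s.
v = Q/A = 0.000452 / 0.0125 = 0.0362 m/s.

v ≈ 0.0362 m/s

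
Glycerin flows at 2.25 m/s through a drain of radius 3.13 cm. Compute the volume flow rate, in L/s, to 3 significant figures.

Q ≈ 6.93 L/s

Q = A·v = 0.00308 m² × 2.25 m/s = 0.00693 m³/s.
Converting: 0.00693 m³/s × 1000 = 6.93 L/s.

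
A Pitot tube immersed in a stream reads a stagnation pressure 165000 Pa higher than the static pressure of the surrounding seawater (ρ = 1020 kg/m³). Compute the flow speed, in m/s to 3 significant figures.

Bernoulli between the free stream and the stagnation point: ½ρv² = P_stag − P_static.
v = √(2ΔP/ρ) = √(2·165000/1020) = 18.0 m/s.

18.0 m/s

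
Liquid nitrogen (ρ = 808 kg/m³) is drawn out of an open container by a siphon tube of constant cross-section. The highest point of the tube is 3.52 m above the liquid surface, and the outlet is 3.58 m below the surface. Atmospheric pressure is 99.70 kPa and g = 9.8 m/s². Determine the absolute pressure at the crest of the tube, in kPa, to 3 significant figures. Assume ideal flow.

Bernoulli surface→outlet gives ½v² = g·h_out, so v = √(2·9.8·3.58) = 8.38 m/s.
Continuity keeps v the same throughout the tube; from surface to crest, P_atm + 0 = P_top + ½ρv² + ρg·h_top.
P_top = 99700 − ½·808·8.38² − 808·9.8·3.52 = 43500 Pa.

P_top ≈ 43.5 kPa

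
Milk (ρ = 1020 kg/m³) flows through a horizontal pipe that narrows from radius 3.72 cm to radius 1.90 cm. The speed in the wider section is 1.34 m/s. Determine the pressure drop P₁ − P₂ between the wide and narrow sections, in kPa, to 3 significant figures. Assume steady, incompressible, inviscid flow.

ΔP ≈ 12.5 kPa

By continuity, v₂ = v₁·A₁/A₂ = 1.34·(43.5/11.3) = 5.14 m/s.
Along the horizontal streamline, P + ½ρv² is constant.
P₁ − P₂ = ½·1020·(5.14² − 1.34²) = ½·1020·24.6 = 12500 Pa.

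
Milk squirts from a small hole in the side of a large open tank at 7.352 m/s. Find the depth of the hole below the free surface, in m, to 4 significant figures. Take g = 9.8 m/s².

h ≈ 2.758 m

Torricelli: v = √(2gh), so h = v²/(2g).
h = 7.352²/(2·9.8) = 54.05/19.60 = 2.758 m.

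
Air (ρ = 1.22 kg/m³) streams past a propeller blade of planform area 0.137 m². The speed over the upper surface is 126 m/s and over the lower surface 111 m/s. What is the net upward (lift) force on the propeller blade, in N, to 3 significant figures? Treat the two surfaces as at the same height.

297 N

The faster flow above has the lower pressure; Bernoulli (same height) gives ΔP = ½ρ(v_up² − v_low²).
ΔP = ½·1.22·(126² − 111²) = 2170 Pa.
Lift = ΔP · A = 2170 × 0.137 = 297 N.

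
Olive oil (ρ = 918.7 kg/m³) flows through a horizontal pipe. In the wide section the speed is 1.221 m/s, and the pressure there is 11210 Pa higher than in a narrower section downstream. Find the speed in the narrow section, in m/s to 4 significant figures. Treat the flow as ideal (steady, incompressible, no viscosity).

v₂ = 5.089 m/s

Horizontal Bernoulli: P₁ + ½ρv₁² = P₂ + ½ρv₂², so v₂² = v₁² + 2(P₁ − P₂)/ρ.
v₂ = √(1.221² + 2·11210/918.7) = √(1.491 + 24.40) = 5.089 m/s.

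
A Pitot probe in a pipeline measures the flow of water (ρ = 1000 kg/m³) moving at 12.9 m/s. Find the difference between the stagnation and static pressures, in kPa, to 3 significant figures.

The dynamic pressure equals the rise in static pressure at the stagnation point: ΔP = ½ρv².
ΔP = ½·1000·12.9² = 83200 Pa.

ΔP ≈ 83.2 kPa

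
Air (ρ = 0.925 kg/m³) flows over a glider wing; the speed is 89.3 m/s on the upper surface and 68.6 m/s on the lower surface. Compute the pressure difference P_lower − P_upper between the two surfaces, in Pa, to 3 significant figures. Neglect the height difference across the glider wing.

Bernoulli (same height): P_lower − P_upper = ½ρ(v_upper² − v_lower²).
ΔP = ½·0.925·(89.3² − 68.6²) = 1510 Pa.

ΔP ≈ 1510 Pa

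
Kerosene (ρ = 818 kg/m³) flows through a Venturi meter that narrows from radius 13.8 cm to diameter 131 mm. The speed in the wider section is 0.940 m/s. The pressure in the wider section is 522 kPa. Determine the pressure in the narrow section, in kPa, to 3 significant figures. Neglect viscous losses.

P₂ ≈ 515 kPa

Mass conservation (A₁v₁ = A₂v₂) gives v₂ = 0.940 × 598/135 = 4.17 m/s.
Bernoulli (h₁ = h₂): P₁ − P₂ = ½ρ(v₂² − v₁²).
P₂ = P₁ − ½ρ(v₂² − v₁²) = 522000 − ½·818·(4.17² − 0.940²) = 522000 − 6760 = 515000 Pa.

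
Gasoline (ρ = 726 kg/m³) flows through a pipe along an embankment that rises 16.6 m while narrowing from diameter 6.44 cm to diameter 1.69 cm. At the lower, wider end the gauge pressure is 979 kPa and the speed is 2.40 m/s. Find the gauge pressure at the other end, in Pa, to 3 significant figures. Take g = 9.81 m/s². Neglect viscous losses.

P₂ = 422000 Pa

Mass conservation (A₁v₁ = A₂v₂) gives v₂ = 2.40 × 32.6/2.24 = 34.9 m/s.
Bernoulli: P₁ + ½ρv₁² + ρg h₁ = P₂ + ½ρv₂² + ρg h₂, so P₂ = P₁ + ½ρ(v₁² − v₂²) − ρg(h₂ − h₁).
P₂ = 979000 + ½·726·(2.40² − 34.9²) − 726·9.81·(+16.6) = 979000 + (-439000) − (118000) = 422000 Pa.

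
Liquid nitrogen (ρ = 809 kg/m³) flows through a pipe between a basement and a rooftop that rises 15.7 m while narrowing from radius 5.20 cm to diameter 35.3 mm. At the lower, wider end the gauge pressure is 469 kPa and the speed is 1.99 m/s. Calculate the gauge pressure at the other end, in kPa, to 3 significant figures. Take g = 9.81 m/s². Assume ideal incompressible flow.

The volume flow rate is constant, so v₂ = (A₁/A₂)v₁ = (84.9/9.79)·1.99 = 17.3 m/s.
Bernoulli: P₁ + ½ρv₁² + ρg h₁ = P₂ + ½ρv₂² + ρg h₂, so P₂ = P₁ + ½ρ(v₁² − v₂²) − ρg(h₂ − h₁).
P₂ = 469000 + ½·809·(1.99² − 17.3²) − 809·9.81·(+15.7) = 469000 + (-119000) − (125000) = 225000 Pa.

P₂ ≈ 225 kPa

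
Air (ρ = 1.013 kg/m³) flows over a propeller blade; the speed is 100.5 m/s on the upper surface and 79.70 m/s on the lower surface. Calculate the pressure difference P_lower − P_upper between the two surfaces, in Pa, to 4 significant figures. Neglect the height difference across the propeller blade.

1898 Pa

With negligible Δh, P + ½ρv² is constant, so P_low − P_up = ½ρ(v_up² − v_low²).
ΔP = ½·1.013·(100.5² − 79.70²) = 1898 Pa.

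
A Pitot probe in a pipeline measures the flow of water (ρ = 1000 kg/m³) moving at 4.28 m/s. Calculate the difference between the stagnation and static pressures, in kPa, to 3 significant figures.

At the stagnation point the flow is brought to rest, so Bernoulli gives P_stag − P_static = ½ρv².
ΔP = ½·1000·4.28² = 9160 Pa.

9.16 kPa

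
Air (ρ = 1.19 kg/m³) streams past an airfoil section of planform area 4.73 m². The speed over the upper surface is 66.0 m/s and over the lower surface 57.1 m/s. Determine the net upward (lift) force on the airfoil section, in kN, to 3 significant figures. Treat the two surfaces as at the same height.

F ≈ 3.08 kN

The faster flow above has the lower pressure; Bernoulli (same height) gives ΔP = ½ρ(v_up² − v_low²).
ΔP = ½·1.19·(66.0² − 57.1²) = 652 Pa.
Lift = ΔP · A = 652 × 4.73 = 3080 N.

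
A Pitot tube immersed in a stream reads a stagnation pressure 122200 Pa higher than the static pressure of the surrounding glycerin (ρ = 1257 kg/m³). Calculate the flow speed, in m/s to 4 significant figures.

13.94 m/s

Bernoulli between the free stream and the stagnation point: ½ρv² = P_stag − P_static.
v = √(2ΔP/ρ) = √(2·122200/1257) = 13.94 m/s.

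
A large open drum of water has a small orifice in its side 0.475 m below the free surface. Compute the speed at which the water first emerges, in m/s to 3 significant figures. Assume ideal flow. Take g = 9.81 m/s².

v ≈ 3.05 m/s

Bernoulli from surface to hole (P equal, v_surface ≈ 0): v = √(2gh) = √(2×9.81×0.475) = 3.05 m/s.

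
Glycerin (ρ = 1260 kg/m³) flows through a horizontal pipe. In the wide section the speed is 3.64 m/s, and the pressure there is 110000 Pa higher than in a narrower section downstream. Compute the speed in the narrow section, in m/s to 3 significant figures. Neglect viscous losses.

v₂ ≈ 13.7 m/s

Horizontal Bernoulli: P₁ + ½ρv₁² = P₂ + ½ρv₂², so v₂² = v₁² + 2(P₁ − P₂)/ρ.
v₂ = √(3.64² + 2·110000/1260) = √(13.2 + 175) = 13.7 m/s.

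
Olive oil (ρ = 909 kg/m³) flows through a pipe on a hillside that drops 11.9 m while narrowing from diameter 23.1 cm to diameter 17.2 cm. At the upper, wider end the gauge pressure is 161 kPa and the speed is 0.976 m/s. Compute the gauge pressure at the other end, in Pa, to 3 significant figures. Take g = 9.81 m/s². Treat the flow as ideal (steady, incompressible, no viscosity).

Continuity gives A₁v₁ = A₂v₂, so v₂ = (419 cm²)/(232 cm²) × 0.976 m/s = 1.76 m/s.
Energy conservation along the streamline gives P₂ = P₁ − ½ρ(v₂² − v₁²) − ρg(h₂ − h₁).
P₂ = 161000 + ½·909·(0.976² − 1.76²) − 909·9.81·(−11.9) = 161000 + (-976) − (-106000) = 266000 Pa.

P₂ = 266000 Pa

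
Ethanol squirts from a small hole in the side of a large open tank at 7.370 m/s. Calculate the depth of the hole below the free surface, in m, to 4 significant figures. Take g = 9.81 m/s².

h ≈ 2.768 m

Inverting v = √(2gh) gives h = v² / 2g.
h = 7.370²/(2·9.81) = 54.32/19.62 = 2.768 m.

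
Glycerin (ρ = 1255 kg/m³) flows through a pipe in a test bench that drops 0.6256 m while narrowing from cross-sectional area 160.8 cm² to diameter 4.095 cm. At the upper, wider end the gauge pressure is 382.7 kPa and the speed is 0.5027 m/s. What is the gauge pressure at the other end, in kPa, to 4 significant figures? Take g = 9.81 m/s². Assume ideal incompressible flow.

Continuity gives A₁v₁ = A₂v₂, so v₂ = (160.8 cm²)/(13.17 cm²) × 0.5027 m/s = 6.138 m/s.
Bernoulli: P₁ + ½ρv₁² + ρg h₁ = P₂ + ½ρv₂² + ρg h₂, so P₂ = P₁ + ½ρ(v₁² − v₂²) − ρg(h₂ − h₁).
P₂ = 382700 + ½·1255·(0.5027² − 6.138²) − 1255·9.81·(−0.6256) = 382700 + (-23480) − (-7702) = 366900 Pa.

P₂ ≈ 366.9 kPa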